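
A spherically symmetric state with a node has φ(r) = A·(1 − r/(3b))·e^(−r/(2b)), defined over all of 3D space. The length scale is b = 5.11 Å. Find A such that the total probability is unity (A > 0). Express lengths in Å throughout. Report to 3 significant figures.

A ≈ 0.0299 Å^(-3/2)

We need A² ∫|f|² 4πr² dr = 1, taking the integral from 0 to ∞.
The angular integral contributes 4π, leaving ∫₀^∞ r²|φ|² dr.
Using ∫₀^∞ rⁿ e^(−αr) dr = n!/αⁿ⁺¹, the integral (without the A² prefactor) comes out to 8·π·b^3/3.
With b = 5.11: A² = 0.0008946 and A = 0.02991.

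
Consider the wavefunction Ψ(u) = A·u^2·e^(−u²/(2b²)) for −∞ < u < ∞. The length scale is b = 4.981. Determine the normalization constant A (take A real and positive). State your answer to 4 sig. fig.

A ≈ 0.01566

The normalization condition is ∫|Ψ|² du = 1 from −∞ to ∞.
With ∫_{−∞}^{∞} u^(2m) e^(−αu²) du = (2m−1)!!·√π / (2^m α^(m+1/2)), ∫|Ψ|² du = A²·(3·√(π)·b^5/4).
So A² = (3·√(π)·b^5/4)^(−1).
Plugging in b = 4.981 yields A = 0.015664.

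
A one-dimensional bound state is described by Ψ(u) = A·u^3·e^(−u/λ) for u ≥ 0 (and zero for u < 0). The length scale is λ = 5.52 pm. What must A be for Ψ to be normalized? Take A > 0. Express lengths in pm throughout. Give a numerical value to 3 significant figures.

A ≈ 0.00107 pm^(-7/2)

Normalization requires ∫|Ψ|² du = 1, integrated from 0 to ∞.
Recall ∫₀^∞ u^m e^(−u/β) du = m!·β^(m+1), with Ψ = A·u^3·e^(−u/λ), the integral evaluates to A²·[45·λ^7/8].
Hence A² = 1/[45·λ^7/8].
Plugging in λ = 5.52 yields A = 0.001067.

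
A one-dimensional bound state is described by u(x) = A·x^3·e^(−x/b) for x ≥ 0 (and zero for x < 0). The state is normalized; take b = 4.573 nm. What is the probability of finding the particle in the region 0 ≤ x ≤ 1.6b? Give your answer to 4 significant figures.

P ≈ 0.04462

The probability is P = ∫ |u|² dx over [0, 1.6b].
With A² fixed by ∫|u|² = 1, i.e. A² = (45·b^7/8)^(−1), substitute and integrate.
In terms of t = x/b (A² and the length scale cancel between numerator and denominator), P = [∫_{0}^{1.6} t^6·e^(-2·t) dt] / [∫_{0}^{∞} t^6·e^(-2·t) dt].
An antiderivative of t^6·e^(-2·t) is -(4·t^6 + 12·t^5 + 30·t^4 + 60·t^3 + 90·t^2 + 90·t + 45)·e^(-2·t)/8; evaluating from 0 to 1.6 gives ≈ 0.250982, while the full integral is 45/8.
The result is P = 0.044619.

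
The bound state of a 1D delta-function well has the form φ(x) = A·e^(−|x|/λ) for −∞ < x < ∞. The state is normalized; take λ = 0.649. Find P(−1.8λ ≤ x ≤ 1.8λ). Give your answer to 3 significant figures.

P ≈ 0.973

The probability is P = ∫ |φ|² dx over [−1.8λ, 1.8λ].
Since A² = 1/(λ), this is the region integral divided by the full normalization integral.
By symmetry take twice the x ≥ 0 contribution in numerator and denominator; the 2's cancel. Let u = x/λ; then A² and the length scale cancel, so P = ∫_{0}^{1.8} e^(-2·u) du ÷ ∫_{0}^{∞} e^(-2·u) du.
Using ∫ e^(-2·u) du = -e^(-2·u)/2, the numerator is 1/2 - e^(-18/5)/2 and the denominator is 1/2.
This works out to P = 0.9727.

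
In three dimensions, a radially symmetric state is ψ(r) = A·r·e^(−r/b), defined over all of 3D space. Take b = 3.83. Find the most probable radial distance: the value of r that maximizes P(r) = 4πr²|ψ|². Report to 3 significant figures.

Differentiate P(r) = 4πr²|ψ|² with respect to r and set to zero.
Solving yields r = 2·b.
With b = 3.83, the most probable radial distance is 7.660.

r ≈ 7.66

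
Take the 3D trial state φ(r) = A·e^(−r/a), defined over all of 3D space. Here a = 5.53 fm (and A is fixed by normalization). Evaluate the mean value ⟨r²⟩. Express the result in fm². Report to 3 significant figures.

⟨r²⟩ = ∫ r^2 |φ|² 4πr² dr over the full domain.
Evaluating both integrals, ⟨r²⟩ = 3·a^2.
Putting a = 5.53 gives 91.74.

⟨r^2⟩ ≈ 91.7 fm^2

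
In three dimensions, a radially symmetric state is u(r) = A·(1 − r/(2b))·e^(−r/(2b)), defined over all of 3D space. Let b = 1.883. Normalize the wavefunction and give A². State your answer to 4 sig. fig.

A^2 ≈ 0.005959

We need A² ∫|f|² 4πr² dr = 1, taking the integral from 0 to ∞.
(Spherical symmetry: dV = 4πr² dr.)
Recall ∫₀^∞ r^m e^(−r/β) dr = m!·β^(m+1), with u = A·(1 − r/(2b))·e^(−r/(2b)), the integral evaluates to A²·[8·π·b^3].
Hence A² = 1/[8·π·b^3].
Plugging in b = 1.883 yields A = 0.077198.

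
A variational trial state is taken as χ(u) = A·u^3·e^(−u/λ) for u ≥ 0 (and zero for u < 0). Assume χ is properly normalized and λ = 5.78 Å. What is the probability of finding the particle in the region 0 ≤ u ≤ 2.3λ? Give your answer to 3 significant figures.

P ≈ 0.182

P = ∫_{0}^{2.3λ} |χ(u)|² du.
Since A² = 1/(45·λ^7/8), this is the region integral divided by the full normalization integral.
Let t = u/λ; then A² and the length scale cancel, so P = ∫_{0}^{2.3} t^6·e^(-2·t) dt ÷ ∫_{0}^{∞} t^6·e^(-2·t) dt.
With ∫ t^6·e^(-2·t) dt = -(4·t^6 + 12·t^5 + 30·t^4 + 60·t^3 + 90·t^2 + 90·t + 45)·e^(-2·t)/8 + C, the region integral is ≈ 1.0236 and the full one is 45/8.
Taking the ratio, P = 0.1820.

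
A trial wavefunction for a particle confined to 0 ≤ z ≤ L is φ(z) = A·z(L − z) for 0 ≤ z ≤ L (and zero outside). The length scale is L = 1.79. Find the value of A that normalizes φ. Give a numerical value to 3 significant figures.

A ≈ 1.28

Normalization requires ∫|φ|² dz = 1, integrated from 0 to L.
Expanding the polynomial and integrating term by term, carrying out the integral gives A² · L^5/30.
So A² = (L^5/30)^(−1).
Plugging in L = 1.79 yields A = 1.278.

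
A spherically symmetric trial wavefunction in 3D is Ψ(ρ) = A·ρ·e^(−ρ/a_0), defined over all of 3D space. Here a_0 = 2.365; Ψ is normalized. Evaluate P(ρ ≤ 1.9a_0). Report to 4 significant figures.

P = ∫ |Ψ|² 4πρ² dρ over ρ ≤ 1.9a_0.
The full normalization integral is A²·[3·π·a_0^5] = 1, fixing A².
Let u = ρ/a_0; then A², 4π and the length scale all cancel, so P = ∫_{0}^{1.9} u^4·e^(-2·u) du ÷ ∫_{0}^{∞} u^4·e^(-2·u) du.
An antiderivative of u^4·e^(-2·u) is -(u^4/2 + u^3 + 3·u^2/2 + 3·u/2 + 3/4)·e^(-2·u); evaluating from 0 to 1.9 gives ≈ 0.249117, while the full integral is 3/4.
Taking the ratio yields P = 0.33216.

P ≈ 0.3322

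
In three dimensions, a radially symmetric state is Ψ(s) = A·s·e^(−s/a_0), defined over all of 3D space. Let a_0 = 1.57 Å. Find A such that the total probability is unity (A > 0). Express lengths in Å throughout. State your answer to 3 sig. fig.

A ≈ 0.105 Å^(-5/2)

The normalization condition is ∫|Ψ|² 4πs² ds = 1 from 0 to ∞.
The angular integral contributes 4π, leaving ∫₀^∞ s²|Ψ|² ds.
Carrying out the integral gives A² · 3·π·a_0^5.
With a_0 = 1.57: A² = 0.01112 and A = 0.1055.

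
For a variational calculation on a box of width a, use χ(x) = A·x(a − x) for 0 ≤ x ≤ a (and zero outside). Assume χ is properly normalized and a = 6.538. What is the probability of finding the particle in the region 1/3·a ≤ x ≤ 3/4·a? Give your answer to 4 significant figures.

P = ∫_{1/3·a}^{3/4·a} |χ(x)|² dx.
The normalization integral ∫|χ|²dx over the whole domain equals a^5/30·A², and A² cancels in the ratio.
Substituting u = x/a, A² and the length scale cancel in the ratio: P = ∫_{1/3}^{3/4} u^2·(1 - u)^2 du / ∫_{0}^{1} u^2·(1 - u)^2 du.
Using ∫ u^2·(1 - u)^2 du = u^3·(6·u^2 - 15·u + 10)/30, the numerator is ≈ 0.0228869 and the denominator is 1/30.
This works out to P = 0.68661.

P ≈ 0.6866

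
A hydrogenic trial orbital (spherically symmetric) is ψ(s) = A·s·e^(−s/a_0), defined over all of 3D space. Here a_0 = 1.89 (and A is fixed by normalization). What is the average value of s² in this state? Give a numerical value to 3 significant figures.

⟨s²⟩ = ∫ s^2 |ψ|² 4πs² ds over the full domain.
Recall ∫₀^∞ s^m e^(−s/β) ds = m!·β^(m+1), the ratio of the moment integral to the normalization integral gives ⟨s²⟩ = 15·a_0^2/2.
Putting a_0 = 1.89 gives 26.79.

⟨s^2⟩ ≈ 26.8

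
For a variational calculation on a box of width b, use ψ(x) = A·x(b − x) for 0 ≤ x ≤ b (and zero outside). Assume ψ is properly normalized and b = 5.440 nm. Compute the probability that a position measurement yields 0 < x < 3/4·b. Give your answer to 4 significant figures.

P ≈ 0.8965

|ψ|² is the probability density, so P = ∫_{0}^{3/4·b} |ψ|² dx.
Since A² = 1/(b^5/30), this is the region integral divided by the full normalization integral.
Let u = x/b; then A² and the length scale cancel, so P = ∫_{0}^{3/4} u^2·(1 - u)^2 du ÷ ∫_{0}^{1} u^2·(1 - u)^2 du.
Using ∫ u^2·(1 - u)^2 du = u^3·(6·u^2 - 15·u + 10)/30, the numerator is 153/5120 and the denominator is 1/30.
Evaluating gives P = 459/512.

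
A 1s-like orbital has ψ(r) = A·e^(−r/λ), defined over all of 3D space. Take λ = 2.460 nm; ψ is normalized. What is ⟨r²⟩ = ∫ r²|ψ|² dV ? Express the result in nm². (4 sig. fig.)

The expectation value is the |ψ|²-weighted average of r^2: ∫ r^2|ψ|² 4πr² dr.
Since the A² factors cancel between numerator and denominator, ⟨r²⟩ = 3·λ^2.
With λ = 2.460, ⟨r^2⟩ = 18.155.

⟨r^2⟩ ≈ 18.15 nm^2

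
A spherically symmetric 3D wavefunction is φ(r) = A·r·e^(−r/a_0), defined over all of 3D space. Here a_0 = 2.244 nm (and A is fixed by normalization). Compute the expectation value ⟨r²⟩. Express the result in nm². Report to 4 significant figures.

By definition ⟨r²⟩ = ∫ r^2 |φ(r)|² 4πr² dr.
Recall ∫₀^∞ r^m e^(−r/β) dr = m!·β^(m+1), since the A² factors cancel between numerator and denominator, ⟨r²⟩ = 15·a_0^2/2.
Putting a_0 = 2.244 gives 37.767.

⟨r^2⟩ ≈ 37.77 nm^2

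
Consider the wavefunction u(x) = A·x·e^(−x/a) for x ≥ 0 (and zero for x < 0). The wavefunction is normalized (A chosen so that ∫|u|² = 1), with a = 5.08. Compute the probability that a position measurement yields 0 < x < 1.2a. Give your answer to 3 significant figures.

P ≈ 0.430

P = ∫_{0}^{1.2a} |u(x)|² dx.
With A² fixed by ∫|u|² = 1, i.e. A² = (a^3/4)^(−1), substitute and integrate.
Substituting t = x/a, A² and the length scale cancel in the ratio: P = ∫_{0}^{1.2} t^2·e^(-2·t) dt / ∫_{0}^{∞} t^2·e^(-2·t) dt.
Using ∫ t^2·e^(-2·t) dt = -(2·t^2 + 2·t + 1)·e^(-2·t)/4, the numerator is 1/4 - 157·e^(-12/5)/100 and the denominator is 1/4.
This works out to P = 0.4303.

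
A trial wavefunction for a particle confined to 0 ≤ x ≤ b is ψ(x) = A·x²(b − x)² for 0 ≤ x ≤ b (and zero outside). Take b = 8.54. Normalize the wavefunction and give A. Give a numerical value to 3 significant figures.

The normalization condition is ∫|ψ|² dx = 1 from 0 to b.
The integral (without the A² prefactor) comes out to b^9/630.
So A² = (b^9/630)^(−1).
Plugging in b = 8.54 yields A = 0.001615.

A ≈ 0.00161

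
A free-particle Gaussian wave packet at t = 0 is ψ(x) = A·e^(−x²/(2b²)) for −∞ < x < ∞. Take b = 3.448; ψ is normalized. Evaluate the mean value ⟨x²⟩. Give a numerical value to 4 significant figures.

⟨x^2⟩ ≈ 5.944

By definition ⟨x²⟩ = ∫ x^2 |ψ(x)|² dx.
Using the Gaussian integral ∫_{−∞}^{∞} e^(−αx²) dx = √(π/α), the ratio of the moment integral to the normalization integral gives ⟨x²⟩ = b^2/2.
Putting b = 3.448 gives 5.9444.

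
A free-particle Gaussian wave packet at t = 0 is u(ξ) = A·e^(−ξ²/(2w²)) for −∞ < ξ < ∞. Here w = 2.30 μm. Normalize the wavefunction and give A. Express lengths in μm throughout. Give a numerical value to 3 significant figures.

Require ∫ |u|² dξ = 1 over the whole domain.
Differentiating ∫e^(−αξ²) dξ = √(π/α) under α to get the higher moments, with u = A·e^(−ξ²/(2w²)), the integral evaluates to A²·[√(π)·w].
Substituting w = 2.30 gives A² = 0.2453, so A = 0.4953.

A ≈ 0.495 μm^(-1/2)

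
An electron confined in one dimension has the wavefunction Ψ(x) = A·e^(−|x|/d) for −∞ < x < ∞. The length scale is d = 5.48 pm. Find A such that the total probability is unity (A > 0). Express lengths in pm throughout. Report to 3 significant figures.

The normalization condition is ∫|Ψ|² dx = 1 from −∞ to ∞.
Using ∫₀^∞ xⁿ e^(−αx) dx = n!/αⁿ⁺¹, carrying out the integral gives A² · d.
Hence A² = 1/[d].
Plugging in d = 5.48 yields A = 0.4272.

A ≈ 0.427 pm^(-1/2)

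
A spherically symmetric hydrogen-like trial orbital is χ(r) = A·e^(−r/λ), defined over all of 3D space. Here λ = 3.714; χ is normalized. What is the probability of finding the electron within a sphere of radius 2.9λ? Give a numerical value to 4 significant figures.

P ≈ 0.9285

With dV = 4πr²dr, the probability is ∫|χ|² dV over r ≤ 2.9λ.
Normalization gives A² = 1/(π·λ^3).
Substituting u = r/λ, A², 4π and the length scale all cancel in the ratio: P = ∫_{0}^{2.9} u^2·e^(-2·u) du / ∫_{0}^{∞} u^2·e^(-2·u) du.
Using ∫ u^2·e^(-2·u) du = -(2·u^2 + 2·u + 1)·e^(-2·u)/4, the numerator is 1/4 - 1181·e^(-29/5)/200 and the denominator is 1/4.
This evaluates to P = 0.92849.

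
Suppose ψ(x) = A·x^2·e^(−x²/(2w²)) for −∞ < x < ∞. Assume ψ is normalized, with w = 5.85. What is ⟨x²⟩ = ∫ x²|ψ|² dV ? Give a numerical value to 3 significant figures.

⟨x^2⟩ ≈ 85.6

⟨x²⟩ = ∫ x^2 |ψ|² dx over the full domain.
Since the A² factors cancel between numerator and denominator, ⟨x²⟩ = 5·w^2/2.
Putting w = 5.85 gives 85.56.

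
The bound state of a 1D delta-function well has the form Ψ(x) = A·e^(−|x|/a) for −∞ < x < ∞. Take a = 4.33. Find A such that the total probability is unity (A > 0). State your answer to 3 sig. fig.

A ≈ 0.481

The normalization condition is ∫|Ψ|² dx = 1 from −∞ to ∞.
With ∫₀^∞ x^0 e^(−αx) dx = 0!/α^1, ∫|Ψ|² dx = A²·(a).
Hence A² = 1/[a].
Substituting a = 4.33 gives A² = 0.2309, so A = 0.4806.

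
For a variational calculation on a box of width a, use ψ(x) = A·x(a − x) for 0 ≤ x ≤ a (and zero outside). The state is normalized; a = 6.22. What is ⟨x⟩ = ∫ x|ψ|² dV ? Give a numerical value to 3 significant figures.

By definition ⟨x⟩ = ∫ x |ψ(x)|² dx.
Expanding the polynomial and integrating term by term, since the A² factors cancel between numerator and denominator, ⟨x⟩ = a/2.
With a = 6.22, ⟨x⟩ = 3.110.

⟨x⟩ ≈ 3.11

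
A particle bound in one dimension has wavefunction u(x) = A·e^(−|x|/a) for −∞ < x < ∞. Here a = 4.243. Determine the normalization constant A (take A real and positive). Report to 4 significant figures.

A ≈ 0.4855

Normalization requires ∫|u|² dx = 1, integrated from −∞ to ∞.
Using ∫₀^∞ xⁿ e^(−αx) dx = n!/αⁿ⁺¹, ∫|u|² dx = A²·(a).
Hence A² = 1/[a].
With a = 4.243: A² = 0.23568 and A = 0.48547.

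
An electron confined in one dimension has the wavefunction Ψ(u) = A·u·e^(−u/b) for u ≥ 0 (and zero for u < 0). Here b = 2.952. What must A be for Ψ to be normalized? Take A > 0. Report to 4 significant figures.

A ≈ 0.3943

The normalization condition is ∫|Ψ|² du = 1 from 0 to ∞.
∫|Ψ|² du = A²·(b^3/4).
Plugging in b = 2.952 yields A = 0.39433.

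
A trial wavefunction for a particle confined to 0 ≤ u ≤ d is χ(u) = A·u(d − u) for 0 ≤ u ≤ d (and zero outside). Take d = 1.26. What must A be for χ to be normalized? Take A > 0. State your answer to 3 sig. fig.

A ≈ 3.07

We need A² ∫|f|² du = 1, taking the integral from 0 to d.
The integral (without the A² prefactor) comes out to d^5/30.
So A² = (d^5/30)^(−1).
With d = 1.26: A² = 9.446 and A = 3.074.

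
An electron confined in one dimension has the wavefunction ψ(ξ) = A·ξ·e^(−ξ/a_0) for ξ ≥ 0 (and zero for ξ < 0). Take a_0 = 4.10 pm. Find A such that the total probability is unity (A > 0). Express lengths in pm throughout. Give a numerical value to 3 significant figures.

The normalization condition is ∫|ψ|² dξ = 1 from 0 to ∞.
The integral (without the A² prefactor) comes out to a_0^3/4.
Hence A² = 1/[a_0^3/4].
Plugging in a_0 = 4.10 yields A = 0.2409.

A ≈ 0.241 pm^(-3/2)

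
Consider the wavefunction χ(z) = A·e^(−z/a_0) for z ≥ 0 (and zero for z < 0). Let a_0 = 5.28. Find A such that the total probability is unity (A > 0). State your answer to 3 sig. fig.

A ≈ 0.615

The normalization condition is ∫|χ|² dz = 1 from 0 to ∞.
The integral (without the A² prefactor) comes out to a_0/2.
Hence A² = 1/[a_0/2].
Plugging in a_0 = 5.28 yields A = 0.6155.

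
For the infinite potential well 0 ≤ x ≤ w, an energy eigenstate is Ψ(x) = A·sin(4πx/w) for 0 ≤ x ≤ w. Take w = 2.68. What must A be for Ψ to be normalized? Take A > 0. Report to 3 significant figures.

The normalization condition is ∫|Ψ|² dx = 1 from 0 to w.
Using sin²θ = (1 − cos 2θ)/2, the integral (without the A² prefactor) comes out to w/2.
So A² = (w/2)^(−1).
Substituting w = 2.68 gives A² = 0.7463, so A = 0.8639.

A ≈ 0.864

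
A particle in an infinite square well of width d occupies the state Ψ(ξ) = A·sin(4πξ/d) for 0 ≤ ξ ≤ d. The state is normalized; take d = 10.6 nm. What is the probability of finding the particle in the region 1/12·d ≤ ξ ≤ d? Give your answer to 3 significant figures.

P ≈ 0.951

The probability is P = ∫ |Ψ|² dξ over [1/12·d, d].
With A² fixed by ∫|Ψ|² = 1, i.e. A² = (d/2)^(−1), substitute and integrate.
Substituting u = ξ/d, A² and the length scale cancel in the ratio: P = ∫_{1/12}^{1} sin(4·π·u)^2 du / ∫_{0}^{1} sin(4·π·u)^2 du.
With ∫ sin(4·π·u)^2 du = u/2 - sin(4·π·u)·cos(4·π·u)/(8·π) + C, the region integral is √(3)/(32·π) + 11/24 and the full one is 1/2.
Taking the ratio, P = √(3)/(16·π) + 11/12.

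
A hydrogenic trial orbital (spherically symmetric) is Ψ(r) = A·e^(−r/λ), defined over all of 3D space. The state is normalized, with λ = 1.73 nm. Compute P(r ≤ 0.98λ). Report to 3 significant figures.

With dV = 4πr²dr, the probability is ∫|Ψ|² dV over r ≤ 0.98λ.
The full normalization integral is A²·[π·λ^3] = 1, fixing A².
Let u = r/λ; then A², 4π and the length scale all cancel, so P = ∫_{0}^{0.98} u^2·e^(-2·u) du ÷ ∫_{0}^{∞} u^2·e^(-2·u) du.
Using ∫ u^2·e^(-2·u) du = -(2·u^2 + 2·u + 1)·e^(-2·u)/4, the numerator is 1/4 - 6101·e^(-49/25)/5000 and the denominator is 1/4.
This evaluates to P = 0.3125.

P ≈ 0.312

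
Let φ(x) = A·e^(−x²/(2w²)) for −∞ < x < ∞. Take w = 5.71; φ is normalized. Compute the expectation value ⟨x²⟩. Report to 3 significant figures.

The expectation value is the |φ|²-weighted average of x^2: ∫ x^2|φ|² dx.
Since the A² factors cancel between numerator and denominator, ⟨x²⟩ = w^2/2.
With w = 5.71, ⟨x^2⟩ = 16.30.

⟨x^2⟩ ≈ 16.3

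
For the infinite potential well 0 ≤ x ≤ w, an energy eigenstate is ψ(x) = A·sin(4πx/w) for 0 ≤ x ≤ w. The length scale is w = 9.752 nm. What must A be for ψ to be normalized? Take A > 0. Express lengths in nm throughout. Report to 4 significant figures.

A ≈ 0.4529 nm^(-1/2)

The normalization condition is ∫|ψ|² dx = 1 from 0 to w.
Using sin²θ = (1 − cos 2θ)/2, ∫|ψ|² dx = A²·(w/2).
So A² = (w/2)^(−1).
With w = 9.752: A² = 0.20509 and A = 0.45286.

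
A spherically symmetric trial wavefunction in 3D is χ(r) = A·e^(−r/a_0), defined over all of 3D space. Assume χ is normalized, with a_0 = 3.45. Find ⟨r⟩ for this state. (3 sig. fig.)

⟨r⟩ ≈ 5.18

The expectation value is the |χ|²-weighted average of r: ∫ r|χ|² 4πr² dr.
Recall ∫₀^∞ r^m e^(−r/β) dr = m!·β^(m+1), since the A² factors cancel between numerator and denominator, ⟨r⟩ = 3·a_0/2.
Putting a_0 = 3.45 gives 5.175.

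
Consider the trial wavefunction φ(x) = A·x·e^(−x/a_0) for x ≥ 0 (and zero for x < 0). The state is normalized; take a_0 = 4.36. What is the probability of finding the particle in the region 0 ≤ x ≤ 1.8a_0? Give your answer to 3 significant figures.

P ≈ 0.697

|φ|² is the probability density, so P = ∫_{0}^{1.8a_0} |φ|² dx.
With A² fixed by ∫|φ|² = 1, i.e. A² = (a_0^3/4)^(−1), substitute and integrate.
In terms of u = x/a_0 (A² and the length scale cancel between numerator and denominator), P = [∫_{0}^{1.8} u^2·e^(-2·u) du] / [∫_{0}^{∞} u^2·e^(-2·u) du].
An antiderivative of u^2·e^(-2·u) is -(2·u^2 + 2·u + 1)·e^(-2·u)/4; evaluating from 0 to 1.8 gives 1/4 - 277·e^(-18/5)/100, while the full integral is 1/4.
The result is P = 0.6973.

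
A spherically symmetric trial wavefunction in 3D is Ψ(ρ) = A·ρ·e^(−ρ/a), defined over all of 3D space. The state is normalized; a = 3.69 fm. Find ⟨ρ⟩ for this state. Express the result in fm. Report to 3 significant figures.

⟨ρ⟩ = ∫ ρ |Ψ|² 4πρ² dρ over the full domain.
Using ∫₀^∞ ρⁿ e^(−αρ) dρ = n!/αⁿ⁺¹, since the A² factors cancel between numerator and denominator, ⟨ρ⟩ = 5·a/2.
Putting a = 3.69 gives 9.225.

⟨ρ⟩ ≈ 9.23 fm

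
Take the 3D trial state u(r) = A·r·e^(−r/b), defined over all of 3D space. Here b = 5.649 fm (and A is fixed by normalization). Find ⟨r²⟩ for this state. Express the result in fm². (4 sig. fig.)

⟨r^2⟩ ≈ 239.3 fm^2

By definition ⟨r²⟩ = ∫ r^2 |u(r)|² 4πr² dr.
With ∫₀^∞ r^6 e^(−αr) dr = 6!/α^7, the ratio of the moment integral to the normalization integral gives ⟨r²⟩ = 15·b^2/2.
With b = 5.649, ⟨r^2⟩ = 239.33.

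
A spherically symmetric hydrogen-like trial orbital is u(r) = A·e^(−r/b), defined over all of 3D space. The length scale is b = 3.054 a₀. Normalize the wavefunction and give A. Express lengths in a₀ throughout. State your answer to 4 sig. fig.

A ≈ 0.1057 a₀^(-3/2)

The normalization condition is ∫|u|² 4πr² dr = 1 from 0 to ∞.
In 3D with spherical symmetry the volume element is 4πr² dr.
The integral (without the A² prefactor) comes out to π·b^3.
Hence A² = 1/[π·b^3].
Substituting b = 3.054 gives A² = 0.011175, so A = 0.10571.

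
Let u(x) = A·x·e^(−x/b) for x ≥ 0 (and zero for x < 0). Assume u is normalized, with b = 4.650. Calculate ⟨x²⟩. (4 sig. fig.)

⟨x^2⟩ ≈ 64.87

The expectation value is the |u|²-weighted average of x^2: ∫ x^2|u|² dx.
With ∫₀^∞ x^4 e^(−αx) dx = 4!/α^5, the ratio of the moment integral to the normalization integral gives ⟨x²⟩ = 3·b^2.
With b = 4.650, ⟨x^2⟩ = 64.868.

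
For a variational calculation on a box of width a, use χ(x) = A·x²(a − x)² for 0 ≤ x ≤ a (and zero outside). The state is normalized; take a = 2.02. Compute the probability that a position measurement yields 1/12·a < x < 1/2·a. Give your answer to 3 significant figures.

P ≈ 0.500

|χ|² is the probability density, so P = ∫_{1/12·a}^{1/2·a} |χ|² dx.
Since A² = 1/(a^9/630), this is the region integral divided by the full normalization integral.
Let u = x/a; then A² and the length scale cancel, so P = ∫_{1/12}^{1/2} u^4·(1 - u)^4 du ÷ ∫_{0}^{1} u^4·(1 - u)^4 du.
With ∫ u^4·(1 - u)^4 du = u^5·(70·u^4 - 315·u^3 + 540·u^2 - 420·u + 126)/630 + C, the region integral is ≈ 0.00079305 and the full one is 1/630.
Taking the ratio, P = 0.4996.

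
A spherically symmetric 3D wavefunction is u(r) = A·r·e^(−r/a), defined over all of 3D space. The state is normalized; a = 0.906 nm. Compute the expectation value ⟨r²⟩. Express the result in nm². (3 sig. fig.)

By definition ⟨r²⟩ = ∫ r^2 |u(r)|² 4πr² dr.
With ∫₀^∞ r^6 e^(−αr) dr = 6!/α^7, the ratio of the moment integral to the normalization integral gives ⟨r²⟩ = 15·a^2/2.
With a = 0.906, ⟨r^2⟩ = 6.156.

⟨r^2⟩ ≈ 6.16 nm^2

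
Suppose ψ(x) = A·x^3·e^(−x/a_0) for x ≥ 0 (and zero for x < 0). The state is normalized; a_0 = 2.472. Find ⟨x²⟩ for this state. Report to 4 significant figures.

The expectation value is the |ψ|²-weighted average of x^2: ∫ x^2|ψ|² dx.
With ∫₀^∞ x^8 e^(−αx) dx = 8!/α^9, since the A² factors cancel between numerator and denominator, ⟨x²⟩ = 14·a_0^2.
Putting a_0 = 2.472 gives 85.551.

⟨x^2⟩ ≈ 85.55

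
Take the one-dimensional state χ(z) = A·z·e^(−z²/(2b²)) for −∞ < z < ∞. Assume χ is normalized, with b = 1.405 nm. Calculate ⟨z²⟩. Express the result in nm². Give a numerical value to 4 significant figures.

⟨z²⟩ = ∫ z^2 |χ|² dz over the full domain.
Evaluating both integrals, ⟨z²⟩ = 3·b^2/2.
Putting b = 1.405 gives 2.9610.

⟨z^2⟩ ≈ 2.961 nm^2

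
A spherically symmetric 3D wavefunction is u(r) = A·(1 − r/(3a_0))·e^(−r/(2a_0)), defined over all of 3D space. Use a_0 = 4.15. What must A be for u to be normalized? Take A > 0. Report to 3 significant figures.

A ≈ 0.0409

The normalization condition is ∫|u|² 4πr² dr = 1 from 0 to ∞.
∫|u|² 4πr² dr = A²·(8·π·a_0^3/3).
Setting this equal to 1 gives A² = 1/(8·π·a_0^3/3).
With a_0 = 4.15: A² = 0.001670 and A = 0.04087.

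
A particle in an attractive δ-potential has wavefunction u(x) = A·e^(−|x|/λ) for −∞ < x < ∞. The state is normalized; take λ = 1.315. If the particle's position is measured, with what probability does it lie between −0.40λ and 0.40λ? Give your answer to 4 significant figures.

P = ∫_{−0.40λ}^{0.40λ} |u(x)|² dx.
With A² fixed by ∫|u|² = 1, i.e. A² = (λ)^(−1), substitute and integrate.
Both integrals are even about x = 0, so only the x ≥ 0 halves are needed (the factors of 2 cancel). Let t = x/λ; then A² and the length scale cancel, so P = ∫_{0}^{0.40} e^(-2·t) dt ÷ ∫_{0}^{∞} e^(-2·t) dt.
With ∫ e^(-2·t) dt = -e^(-2·t)/2 + C, the region integral is 1/2 - e^(-4/5)/2 and the full one is 1/2.
Evaluating gives P = 0.55067.

P ≈ 0.5507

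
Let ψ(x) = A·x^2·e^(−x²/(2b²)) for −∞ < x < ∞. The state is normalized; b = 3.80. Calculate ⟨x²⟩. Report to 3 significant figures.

⟨x^2⟩ ≈ 36.1

⟨x²⟩ = ∫ x^2 |ψ|² dx over the full domain.
Since the A² factors cancel between numerator and denominator, ⟨x²⟩ = 5·b^2/2.
With b = 3.80, ⟨x^2⟩ = 36.10.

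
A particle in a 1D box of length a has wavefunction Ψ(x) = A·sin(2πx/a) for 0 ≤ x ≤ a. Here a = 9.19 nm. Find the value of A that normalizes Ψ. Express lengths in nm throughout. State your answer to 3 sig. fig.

We need A² ∫|f|² dx = 1, taking the integral from 0 to a.
With ∫₀^a sin²(nπx/a) dx = a/2, carrying out the integral gives A² · a/2.
So A² = (a/2)^(−1).
Plugging in a = 9.19 yields A = 0.4665.

A ≈ 0.467 nm^(-1/2)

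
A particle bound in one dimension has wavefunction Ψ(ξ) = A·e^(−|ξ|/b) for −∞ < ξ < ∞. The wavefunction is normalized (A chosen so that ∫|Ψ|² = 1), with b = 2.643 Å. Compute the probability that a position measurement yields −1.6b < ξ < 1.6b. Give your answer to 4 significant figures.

The probability is P = ∫ |Ψ|² dξ over [−1.6b, 1.6b].
The normalization integral ∫|Ψ|²dξ over the whole domain equals b·A², and A² cancels in the ratio.
By symmetry take twice the ξ ≥ 0 contribution in numerator and denominator; the 2's cancel. In terms of u = ξ/b (A² and the length scale cancel between numerator and denominator), P = [∫_{0}^{1.6} e^(-2·u) du] / [∫_{0}^{∞} e^(-2·u) du].
With ∫ e^(-2·u) du = -e^(-2·u)/2 + C, the region integral is 1/2 - e^(-16/5)/2 and the full one is 1/2.
The result is P = 0.95924.

P ≈ 0.9592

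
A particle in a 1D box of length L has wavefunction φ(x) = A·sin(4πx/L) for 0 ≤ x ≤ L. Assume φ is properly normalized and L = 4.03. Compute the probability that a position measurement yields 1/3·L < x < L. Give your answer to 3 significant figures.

P ≈ 0.701

P = ∫_{1/3·L}^{L} |φ(x)|² dx.
Since A² = 1/(L/2), this is the region integral divided by the full normalization integral.
In terms of u = x/L (A² and the length scale cancel between numerator and denominator), P = [∫_{1/3}^{1} sin(4·π·u)^2 du] / [∫_{0}^{1} sin(4·π·u)^2 du].
With ∫ sin(4·π·u)^2 du = u/2 - sin(4·π·u)·cos(4·π·u)/(8·π) + C, the region integral is √(3)/(32·π) + 1/3 and the full one is 1/2.
The result is P = √(3)/(16·π) + 2/3.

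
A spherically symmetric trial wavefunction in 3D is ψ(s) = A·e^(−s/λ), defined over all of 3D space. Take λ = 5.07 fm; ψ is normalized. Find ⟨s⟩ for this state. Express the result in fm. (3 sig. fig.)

⟨s⟩ ≈ 7.61 fm

By definition ⟨s⟩ = ∫ s |ψ(s)|² 4πs² ds.
Since the A² factors cancel between numerator and denominator, ⟨s⟩ = 3·λ/2.
With λ = 5.07, ⟨s⟩ = 7.605.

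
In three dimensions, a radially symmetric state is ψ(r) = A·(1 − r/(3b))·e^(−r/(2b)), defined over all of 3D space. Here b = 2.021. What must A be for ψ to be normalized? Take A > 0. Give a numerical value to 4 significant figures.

Require ∫ |ψ|² 4πr² dr = 1 over the whole domain.
(Spherical symmetry: dV = 4πr² dr.)
The integral (without the A² prefactor) comes out to 8·π·b^3/3.
So A² = (8·π·b^3/3)^(−1).
Substituting b = 2.021 gives A² = 0.014460, so A = 0.12025.

A ≈ 0.1203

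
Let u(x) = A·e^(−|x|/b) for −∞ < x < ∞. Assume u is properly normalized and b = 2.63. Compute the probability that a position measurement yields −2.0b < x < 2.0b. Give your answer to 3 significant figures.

P ≈ 0.982

P = ∫_{−2.0b}^{2.0b} |u(x)|² dx.
Since A² = 1/(b), this is the region integral divided by the full normalization integral.
Both integrals are even about x = 0, so only the x ≥ 0 halves are needed (the factors of 2 cancel). In terms of t = x/b (A² and the length scale cancel between numerator and denominator), P = [∫_{0}^{2.0} e^(-2·t) dt] / [∫_{0}^{∞} e^(-2·t) dt].
An antiderivative of e^(-2·t) is -e^(-2·t)/2; evaluating from 0 to 2.0 gives 1/2 - e^(-4)/2, while the full integral is 1/2.
Taking the ratio, P = 0.9817.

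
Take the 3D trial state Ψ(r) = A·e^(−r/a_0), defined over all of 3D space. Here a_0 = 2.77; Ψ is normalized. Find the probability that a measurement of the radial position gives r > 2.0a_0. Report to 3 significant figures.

P ≈ 0.238

P = ∫ |Ψ|² 4πr² dr over r > 2.0a_0.
A² is fixed by ∫₀^∞ 4πr²|Ψ|² dr = 1, i.e. A² = (π·a_0^3)^(−1).
In terms of u = r/a_0 (A², 4π and the length scale all cancel between numerator and denominator), P = [∫_{2.0}^{∞} u^2·e^(-2·u) du] / [∫_{0}^{∞} u^2·e^(-2·u) du].
With ∫ u^2·e^(-2·u) du = -(2·u^2 + 2·u + 1)·e^(-2·u)/4 + C, the region integral is 13·e^(-4)/4 and the full one is 1/4.
The region integral divided by the full integral gives P = 0.2381.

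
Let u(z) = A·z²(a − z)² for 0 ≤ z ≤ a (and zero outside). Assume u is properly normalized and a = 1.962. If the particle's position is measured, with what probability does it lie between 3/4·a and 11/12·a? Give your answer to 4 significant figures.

The probability is P = ∫ |u|² dz over [3/4·a, 11/12·a].
The normalization integral ∫|u|²dz over the whole domain equals a^9/630·A², and A² cancels in the ratio.
In terms of t = z/a (A² and the length scale cancel between numerator and denominator), P = [∫_{3/4}^{11/12} t^4·(1 - t)^4 dt] / [∫_{0}^{1} t^4·(1 - t)^4 dt].
With ∫ t^4·(1 - t)^4 dt = t^5·(70·t^4 - 315·t^3 + 540·t^2 - 420·t + 126)/630 + C, the region integral is ≈ 0.0000770591 and the full one is 1/630.
Taking the ratio, P = 0.048547.

P ≈ 0.04855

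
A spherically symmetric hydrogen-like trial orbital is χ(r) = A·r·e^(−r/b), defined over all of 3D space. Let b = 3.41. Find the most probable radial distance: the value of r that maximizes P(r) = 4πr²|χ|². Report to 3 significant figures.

r ≈ 6.82

Set d/dr [P(r) = 4πr²|χ|²] = 0 and solve for r > 0.
This gives r = 2·b.
With b = 3.41, the most probable radial distance is 6.820.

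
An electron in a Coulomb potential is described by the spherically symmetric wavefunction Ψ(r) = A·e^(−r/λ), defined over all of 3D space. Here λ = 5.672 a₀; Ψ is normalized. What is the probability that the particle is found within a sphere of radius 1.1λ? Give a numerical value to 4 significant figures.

P ≈ 0.3773

With dV = 4πr²dr, the probability is ∫|Ψ|² dV over r ≤ 1.1λ.
The full normalization integral is A²·[π·λ^3] = 1, fixing A².
Let u = r/λ; then A², 4π and the length scale all cancel, so P = ∫_{0}^{1.1} u^2·e^(-2·u) du ÷ ∫_{0}^{∞} u^2·e^(-2·u) du.
Using ∫ u^2·e^(-2·u) du = -(2·u^2 + 2·u + 1)·e^(-2·u)/4, the numerator is 1/4 - 281·e^(-11/5)/200 and the denominator is 1/4.
Taking the ratio yields P = 0.37729.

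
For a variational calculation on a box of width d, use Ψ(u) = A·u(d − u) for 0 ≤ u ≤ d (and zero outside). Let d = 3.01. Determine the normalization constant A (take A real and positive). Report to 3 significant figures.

A ≈ 0.348

Require ∫ |Ψ|² du = 1 over the whole domain.
Expanding the polynomial and integrating term by term, with Ψ = A·u(d − u), the integral evaluates to A²·[d^5/30].
Setting this equal to 1 gives A² = 1/(d^5/30).
Substituting d = 3.01 gives A² = 0.1214, so A = 0.3485.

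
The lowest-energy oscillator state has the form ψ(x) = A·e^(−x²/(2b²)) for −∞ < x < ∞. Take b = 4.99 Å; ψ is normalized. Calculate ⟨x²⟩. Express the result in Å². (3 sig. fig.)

The expectation value is the |ψ|²-weighted average of x^2: ∫ x^2|ψ|² dx.
Evaluating both integrals, ⟨x²⟩ = b^2/2.
Putting b = 4.99 gives 12.45.

⟨x^2⟩ ≈ 12.5 Å^2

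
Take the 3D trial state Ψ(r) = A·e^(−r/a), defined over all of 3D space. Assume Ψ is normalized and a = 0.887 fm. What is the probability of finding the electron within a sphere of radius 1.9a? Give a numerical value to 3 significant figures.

P ≈ 0.731

Integrate the radial probability density 4πr²|Ψ|² over r ≤ 1.9a.
The full normalization integral is A²·[π·a^3] = 1, fixing A².
Let u = r/a; then A², 4π and the length scale all cancel, so P = ∫_{0}^{1.9} u^2·e^(-2·u) du ÷ ∫_{0}^{∞} u^2·e^(-2·u) du.
With ∫ u^2·e^(-2·u) du = -(2·u^2 + 2·u + 1)·e^(-2·u)/4 + C, the region integral is 1/4 - 601·e^(-19/5)/200 and the full one is 1/4.
The region integral divided by the full integral gives P = 0.7311.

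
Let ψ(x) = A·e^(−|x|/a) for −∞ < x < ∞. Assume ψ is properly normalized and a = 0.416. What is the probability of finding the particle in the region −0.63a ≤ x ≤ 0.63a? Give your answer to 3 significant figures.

P ≈ 0.716

P = ∫_{−0.63a}^{0.63a} |ψ(x)|² dx.
The normalization integral ∫|ψ|²dx over the whole domain equals a·A², and A² cancels in the ratio.
By symmetry take twice the x ≥ 0 contribution in numerator and denominator; the 2's cancel. Let u = x/a; then A² and the length scale cancel, so P = ∫_{0}^{0.63} e^(-2·u) du ÷ ∫_{0}^{∞} e^(-2·u) du.
With ∫ e^(-2·u) du = -e^(-2·u)/2 + C, the region integral is 1/2 - e^(-63/50)/2 and the full one is 1/2.
Evaluating gives P = 0.7163.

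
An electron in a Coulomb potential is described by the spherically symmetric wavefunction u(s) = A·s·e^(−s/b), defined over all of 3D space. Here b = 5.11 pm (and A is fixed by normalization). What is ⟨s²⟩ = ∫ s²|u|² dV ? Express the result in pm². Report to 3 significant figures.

⟨s^2⟩ ≈ 196 pm^2

⟨s²⟩ = ∫ s^2 |u|² 4πs² ds over the full domain.
Recall ∫₀^∞ s^m e^(−s/β) ds = m!·β^(m+1), since the A² factors cancel between numerator and denominator, ⟨s²⟩ = 15·b^2/2.
Putting b = 5.11 gives 195.8.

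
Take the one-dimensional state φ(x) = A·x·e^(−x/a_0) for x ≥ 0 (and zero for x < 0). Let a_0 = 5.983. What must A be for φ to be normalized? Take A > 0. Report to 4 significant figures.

A ≈ 0.1367

We need A² ∫|f|² dx = 1, taking the integral from 0 to ∞.
With ∫₀^∞ x^2 e^(−αx) dx = 2!/α^3, ∫|φ|² dx = A²·(a_0^3/4).
Hence A² = 1/[a_0^3/4].
Substituting a_0 = 5.983 gives A² = 0.018677, so A = 0.13666.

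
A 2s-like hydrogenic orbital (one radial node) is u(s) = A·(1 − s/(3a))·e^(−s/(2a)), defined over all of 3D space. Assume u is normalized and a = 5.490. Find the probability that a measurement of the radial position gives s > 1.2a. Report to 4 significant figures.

P = ∫ |u|² 4πs² ds over s > 1.2a.
Normalization gives A² = 1/(8·π·a^3/3).
In terms of t = s/a (A², 4π and the length scale all cancel between numerator and denominator), P = [∫_{1.2}^{∞} t^2·(1 - t/3)^2·e^(-t) dt] / [∫_{0}^{∞} t^2·(1 - t/3)^2·e^(-t) dt].
With ∫ t^2·(1 - t/3)^2·e^(-t) dt = (-t^4 + 2·t^3 - 3·t^2 - 6·t - 6)·e^(-t)/9 + C, the region integral is 3362·e^(-6/5)/1875 and the full one is 2/3.
The region integral divided by the full integral gives P = 0.81009.

P ≈ 0.8101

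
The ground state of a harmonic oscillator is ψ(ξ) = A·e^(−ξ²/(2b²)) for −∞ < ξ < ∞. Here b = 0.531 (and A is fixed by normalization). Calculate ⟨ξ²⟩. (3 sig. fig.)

By definition ⟨ξ²⟩ = ∫ ξ^2 |ψ(ξ)|² dξ.
Evaluating both integrals, ⟨ξ²⟩ = b^2/2.
With b = 0.531, ⟨ξ^2⟩ = 0.1410.

⟨ξ^2⟩ ≈ 0.141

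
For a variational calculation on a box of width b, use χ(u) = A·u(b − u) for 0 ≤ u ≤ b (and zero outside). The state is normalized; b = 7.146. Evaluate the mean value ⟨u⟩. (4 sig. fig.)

⟨u⟩ ≈ 3.573

⟨u⟩ = ∫ u |χ|² du over the full domain.
The ratio of the moment integral to the normalization integral gives ⟨u⟩ = b/2.
Putting b = 7.146 gives 3.5730.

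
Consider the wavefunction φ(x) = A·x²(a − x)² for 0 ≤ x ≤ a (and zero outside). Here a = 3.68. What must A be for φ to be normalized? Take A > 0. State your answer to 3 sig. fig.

The normalization condition is ∫|φ|² dx = 1 from 0 to a.
With φ = A·x²(a − x)², the integral evaluates to A²·[a^9/630].
With a = 3.68: A² = 0.005090 and A = 0.07134.

A ≈ 0.0713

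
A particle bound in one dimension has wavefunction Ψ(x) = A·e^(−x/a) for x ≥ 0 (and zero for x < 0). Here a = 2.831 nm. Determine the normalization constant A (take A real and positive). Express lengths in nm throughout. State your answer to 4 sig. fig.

A ≈ 0.8405 nm^(-1/2)

We need A² ∫|f|² dx = 1, taking the integral from 0 to ∞.
∫|Ψ|² dx = A²·(a/2).
Setting this equal to 1 gives A² = 1/(a/2).
Substituting a = 2.831 gives A² = 0.70646, so A = 0.84051.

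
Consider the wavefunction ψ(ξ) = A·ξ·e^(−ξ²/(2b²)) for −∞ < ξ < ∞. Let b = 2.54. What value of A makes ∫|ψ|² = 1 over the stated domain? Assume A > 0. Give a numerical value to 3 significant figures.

A ≈ 0.262

We need A² ∫|f|² dξ = 1, taking the integral from −∞ to ∞.
With ψ = A·ξ·e^(−ξ²/(2b²)), the integral evaluates to A²·[√(π)·b^3/2].
Hence A² = 1/[√(π)·b^3/2].
Plugging in b = 2.54 yields A = 0.2624.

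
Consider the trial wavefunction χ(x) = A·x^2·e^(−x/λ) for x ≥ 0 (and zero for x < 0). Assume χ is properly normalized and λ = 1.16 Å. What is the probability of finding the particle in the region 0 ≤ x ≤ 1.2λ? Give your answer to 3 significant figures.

P = ∫_{0}^{1.2λ} |χ(x)|² dx.
The normalization integral ∫|χ|²dx over the whole domain equals 3·λ^5/4·A², and A² cancels in the ratio.
Substituting u = x/λ, A² and the length scale cancel in the ratio: P = ∫_{0}^{1.2} u^4·e^(-2·u) du / ∫_{0}^{∞} u^4·e^(-2·u) du.
Using ∫ u^4·e^(-2·u) du = -(u^4/2 + u^3 + 3·u^2/2 + 3·u/2 + 3/4)·e^(-2·u), the numerator is ≈ 0.071901 and the denominator is 3/4.
The result is P = 0.09587.

P ≈ 0.0959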